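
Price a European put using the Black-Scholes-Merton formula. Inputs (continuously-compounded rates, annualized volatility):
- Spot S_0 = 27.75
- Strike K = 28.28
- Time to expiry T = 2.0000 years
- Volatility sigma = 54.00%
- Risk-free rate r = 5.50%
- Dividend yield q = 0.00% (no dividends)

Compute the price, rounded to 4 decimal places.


d1 = (ln(S/K) + (r - q + 0.5*sigma^2) * T) / (sigma * sqrt(T)) = 0.50110431
d2 = d1 - sigma * sqrt(T) = -0.26257101
exp(-rT) = 0.89583414; exp(-qT) = 1.00000000
P = K * exp(-rT) * N(-d2) - S_0 * exp(-qT) * N(-d1)
N(-d1) = 0.30814886; N(-d2) = 0.60355938
P = 28.2800 * 0.89583414 * 0.60355938 - 27.7500 * 1.00000000 * 0.30814886 = 6.7396

Answer: Price = 6.7396


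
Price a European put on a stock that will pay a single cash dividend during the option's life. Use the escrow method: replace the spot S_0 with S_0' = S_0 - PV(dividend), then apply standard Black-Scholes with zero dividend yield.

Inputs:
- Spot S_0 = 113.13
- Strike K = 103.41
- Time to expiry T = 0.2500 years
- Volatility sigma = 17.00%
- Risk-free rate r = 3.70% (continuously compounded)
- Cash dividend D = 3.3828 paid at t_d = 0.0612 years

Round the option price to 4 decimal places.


Answer: Price = 1.0651

Derivation:
PV(D) = D * exp(-r * t_d) = 3.3828 * 0.99773816 = 3.37514865
S_0' = S_0 - PV(D) = 113.1300 - 3.37514865 = 109.75485135
d1 = (ln(S_0'/K) + (r + sigma^2/2)*T) / (sigma*sqrt(T)) = 0.85188336
d2 = d1 - sigma*sqrt(T) = 0.76688336
exp(-rT) = 0.99079265
N(-d1) = 0.19713942; N(-d2) = 0.22157543
P = K * exp(-rT) * N(-d2) - S_0' * N(-d1) = 103.4100 * 0.99079265 * 0.22157543 - 109.75485135 * 0.19713942 = 1.0651


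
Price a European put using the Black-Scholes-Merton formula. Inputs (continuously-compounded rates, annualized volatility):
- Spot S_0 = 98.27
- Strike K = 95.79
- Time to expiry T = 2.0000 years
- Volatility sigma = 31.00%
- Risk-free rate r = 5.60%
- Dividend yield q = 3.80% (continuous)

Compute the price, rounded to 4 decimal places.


d1 = (ln(S/K) + (r - q + 0.5*sigma^2) * T) / (sigma * sqrt(T)) = 0.35962196
d2 = d1 - sigma * sqrt(T) = -0.07878425
exp(-rT) = 0.89404426; exp(-qT) = 0.92681621
P = K * exp(-rT) * N(-d2) - S_0 * exp(-qT) * N(-d1)
N(-d1) = 0.35956493; N(-d2) = 0.53139788
P = 95.7900 * 0.89404426 * 0.53139788 - 98.2700 * 0.92681621 * 0.35956493 = 12.7606

Answer: Price = 12.7606


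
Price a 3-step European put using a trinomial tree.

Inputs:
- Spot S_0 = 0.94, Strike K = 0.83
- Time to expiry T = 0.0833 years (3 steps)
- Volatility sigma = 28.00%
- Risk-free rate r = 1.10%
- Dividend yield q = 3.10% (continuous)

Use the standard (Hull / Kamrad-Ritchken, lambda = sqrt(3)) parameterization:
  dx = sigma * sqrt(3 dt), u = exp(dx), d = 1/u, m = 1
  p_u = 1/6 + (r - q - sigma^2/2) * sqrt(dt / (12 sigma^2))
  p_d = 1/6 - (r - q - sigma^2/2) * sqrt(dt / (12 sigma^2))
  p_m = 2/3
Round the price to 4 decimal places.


dt = T/N = 0.027767; dx = sigma*sqrt(3*dt) = 0.080813
u = exp(dx) = 1.084168; d = 1/u = 0.922366
p_u = 0.156496, p_m = 0.666667, p_d = 0.176837
Discount per step: exp(-r*dt) = 0.999695
Stock lattice S(k, j) with j the centered position index:
  k=0: S(0,+0) = 0.9400
  k=1: S(1,-1) = 0.8670; S(1,+0) = 0.9400; S(1,+1) = 1.0191
  k=2: S(2,-2) = 0.7997; S(2,-1) = 0.8670; S(2,+0) = 0.9400; S(2,+1) = 1.0191; S(2,+2) = 1.1049
  k=3: S(3,-3) = 0.7376; S(3,-2) = 0.7997; S(3,-1) = 0.8670; S(3,+0) = 0.9400; S(3,+1) = 1.0191; S(3,+2) = 1.1049; S(3,+3) = 1.1979
Terminal payoffs V(N, j) = max(K - S_T, 0):
  V(3,-3) = 0.092371; V(3,-2) = 0.030286; V(3,-1) = 0.000000; V(3,+0) = 0.000000; V(3,+1) = 0.000000; V(3,+2) = 0.000000; V(3,+3) = 0.000000
Backward induction: V(k, j) = exp(-r*dt) * [p_u * V(k+1, j+1) + p_m * V(k+1, j) + p_d * V(k+1, j-1)]
  V(2,-2) = exp(-r*dt) * [p_u*0.000000 + p_m*0.030286 + p_d*0.092371] = 0.036514
  V(2,-1) = exp(-r*dt) * [p_u*0.000000 + p_m*0.000000 + p_d*0.030286] = 0.005354
  V(2,+0) = exp(-r*dt) * [p_u*0.000000 + p_m*0.000000 + p_d*0.000000] = 0.000000
  V(2,+1) = exp(-r*dt) * [p_u*0.000000 + p_m*0.000000 + p_d*0.000000] = 0.000000
  V(2,+2) = exp(-r*dt) * [p_u*0.000000 + p_m*0.000000 + p_d*0.000000] = 0.000000
  V(1,-1) = exp(-r*dt) * [p_u*0.000000 + p_m*0.005354 + p_d*0.036514] = 0.010023
  V(1,+0) = exp(-r*dt) * [p_u*0.000000 + p_m*0.000000 + p_d*0.005354] = 0.000947
  V(1,+1) = exp(-r*dt) * [p_u*0.000000 + p_m*0.000000 + p_d*0.000000] = 0.000000
  V(0,+0) = exp(-r*dt) * [p_u*0.000000 + p_m*0.000947 + p_d*0.010023] = 0.002403

Answer: Price = V(0,0) = 0.0024


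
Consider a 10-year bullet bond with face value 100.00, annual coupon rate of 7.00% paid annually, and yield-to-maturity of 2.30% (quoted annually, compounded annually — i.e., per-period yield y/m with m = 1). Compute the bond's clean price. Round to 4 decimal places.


Coupon per period c = face * coupon_rate / m = 7.000000
Periods per year m = 1; per-period yield y/m = 0.023000
Number of cashflows N = 10
Cashflows (t years, CF_t, discount factor 1/(1+y/m)^(m*t), PV):
  t = 1.0000: CF_t = 7.000000, DF = 0.977517, PV = 6.842620
  t = 2.0000: CF_t = 7.000000, DF = 0.955540, PV = 6.688778
  t = 3.0000: CF_t = 7.000000, DF = 0.934056, PV = 6.538395
  t = 4.0000: CF_t = 7.000000, DF = 0.913056, PV = 6.391393
  t = 5.0000: CF_t = 7.000000, DF = 0.892528, PV = 6.247696
  t = 6.0000: CF_t = 7.000000, DF = 0.872461, PV = 6.107229
  t = 7.0000: CF_t = 7.000000, DF = 0.852846, PV = 5.969921
  t = 8.0000: CF_t = 7.000000, DF = 0.833671, PV = 5.835700
  t = 9.0000: CF_t = 7.000000, DF = 0.814928, PV = 5.704497
  t = 10.0000: CF_t = 107.000000, DF = 0.796606, PV = 85.236860
Price P = sum_t PV_t = 141.563088

Answer: Price = 141.5631


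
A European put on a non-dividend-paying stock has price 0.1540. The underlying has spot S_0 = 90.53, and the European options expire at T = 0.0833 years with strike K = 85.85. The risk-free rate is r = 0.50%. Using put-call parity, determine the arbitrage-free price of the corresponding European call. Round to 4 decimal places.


Answer: Call price = 4.8697

Derivation:
Put-call parity: C - P = S_0 * exp(-qT) - K * exp(-rT).
S_0 * exp(-qT) = 90.5300 * 1.00000000 = 90.53000000
K * exp(-rT) = 85.8500 * 0.99958359 = 85.81425092
C = P + S*exp(-qT) - K*exp(-rT)
C = 0.1540 + 90.53000000 - 85.81425092 = 4.8697


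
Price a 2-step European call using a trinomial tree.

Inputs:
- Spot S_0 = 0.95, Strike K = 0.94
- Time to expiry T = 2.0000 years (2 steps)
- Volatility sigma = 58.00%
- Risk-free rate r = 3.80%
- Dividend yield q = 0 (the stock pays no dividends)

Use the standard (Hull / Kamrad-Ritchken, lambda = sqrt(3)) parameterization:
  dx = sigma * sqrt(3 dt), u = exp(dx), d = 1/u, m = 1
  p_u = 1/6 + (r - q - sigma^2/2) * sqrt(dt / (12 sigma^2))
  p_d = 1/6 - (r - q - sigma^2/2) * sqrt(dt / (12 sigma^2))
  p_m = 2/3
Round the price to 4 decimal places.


dt = T/N = 1.000000; dx = sigma*sqrt(3*dt) = 1.004589
u = exp(dx) = 2.730786; d = 1/u = 0.366195
p_u = 0.101864, p_m = 0.666667, p_d = 0.231469
Discount per step: exp(-r*dt) = 0.962713
Stock lattice S(k, j) with j the centered position index:
  k=0: S(0,+0) = 0.9500
  k=1: S(1,-1) = 0.3479; S(1,+0) = 0.9500; S(1,+1) = 2.5942
  k=2: S(2,-2) = 0.1274; S(2,-1) = 0.3479; S(2,+0) = 0.9500; S(2,+1) = 2.5942; S(2,+2) = 7.0843
Terminal payoffs V(N, j) = max(S_T - K, 0):
  V(2,-2) = 0.000000; V(2,-1) = 0.000000; V(2,+0) = 0.010000; V(2,+1) = 1.654247; V(2,+2) = 6.144332
Backward induction: V(k, j) = exp(-r*dt) * [p_u * V(k+1, j+1) + p_m * V(k+1, j) + p_d * V(k+1, j-1)]
  V(1,-1) = exp(-r*dt) * [p_u*0.010000 + p_m*0.000000 + p_d*0.000000] = 0.000981
  V(1,+0) = exp(-r*dt) * [p_u*1.654247 + p_m*0.010000 + p_d*0.000000] = 0.168643
  V(1,+1) = exp(-r*dt) * [p_u*6.144332 + p_m*1.654247 + p_d*0.010000] = 1.666487
  V(0,+0) = exp(-r*dt) * [p_u*1.666487 + p_m*0.168643 + p_d*0.000981] = 0.271881

Answer: Price = V(0,0) = 0.2719


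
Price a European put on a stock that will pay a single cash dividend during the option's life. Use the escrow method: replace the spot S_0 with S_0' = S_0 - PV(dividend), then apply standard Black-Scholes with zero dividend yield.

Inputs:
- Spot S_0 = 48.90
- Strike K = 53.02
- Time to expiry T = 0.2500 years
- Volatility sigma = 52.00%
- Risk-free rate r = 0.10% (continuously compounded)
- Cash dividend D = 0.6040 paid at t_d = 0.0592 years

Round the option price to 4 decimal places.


Answer: Price = 7.9244

Derivation:
PV(D) = D * exp(-r * t_d) = 0.6040 * 0.99994080 = 0.60396424
S_0' = S_0 - PV(D) = 48.9000 - 0.60396424 = 48.29603576
d1 = (ln(S_0'/K) + (r + sigma^2/2)*T) / (sigma*sqrt(T)) = -0.22796046
d2 = d1 - sigma*sqrt(T) = -0.48796046
exp(-rT) = 0.99975003
N(-d1) = 0.59016151; N(-d2) = 0.68721108
P = K * exp(-rT) * N(-d2) - S_0' * N(-d1) = 53.0200 * 0.99975003 * 0.68721108 - 48.29603576 * 0.59016151 = 7.9244


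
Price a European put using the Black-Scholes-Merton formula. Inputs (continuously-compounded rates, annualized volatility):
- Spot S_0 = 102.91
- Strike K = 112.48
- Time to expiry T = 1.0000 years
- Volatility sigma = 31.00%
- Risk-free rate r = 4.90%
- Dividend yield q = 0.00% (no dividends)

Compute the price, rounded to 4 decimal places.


Answer: Price = 15.1364

Derivation:
d1 = (ln(S/K) + (r - q + 0.5*sigma^2) * T) / (sigma * sqrt(T)) = 0.02622384
d2 = d1 - sigma * sqrt(T) = -0.28377616
exp(-rT) = 0.95218113; exp(-qT) = 1.00000000
P = K * exp(-rT) * N(-d2) - S_0 * exp(-qT) * N(-d1)
N(-d1) = 0.48953940; N(-d2) = 0.61170904
P = 112.4800 * 0.95218113 * 0.61170904 - 102.9100 * 1.00000000 * 0.48953940 = 15.1364


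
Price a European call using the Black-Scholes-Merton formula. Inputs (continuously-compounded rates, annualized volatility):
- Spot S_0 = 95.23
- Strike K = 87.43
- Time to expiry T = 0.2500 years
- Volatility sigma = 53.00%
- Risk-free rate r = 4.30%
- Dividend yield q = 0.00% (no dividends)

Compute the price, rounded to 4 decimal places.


Answer: Price = 14.5655

Derivation:
d1 = (ln(S/K) + (r - q + 0.5*sigma^2) * T) / (sigma * sqrt(T)) = 0.49554357
d2 = d1 - sigma * sqrt(T) = 0.23054357
exp(-rT) = 0.98930757; exp(-qT) = 1.00000000
C = S_0 * exp(-qT) * N(d1) - K * exp(-rT) * N(d2)
N(d1) = 0.68989176; N(d2) = 0.59116529
C = 95.2300 * 1.00000000 * 0.68989176 - 87.4300 * 0.98930757 * 0.59116529 = 14.5655


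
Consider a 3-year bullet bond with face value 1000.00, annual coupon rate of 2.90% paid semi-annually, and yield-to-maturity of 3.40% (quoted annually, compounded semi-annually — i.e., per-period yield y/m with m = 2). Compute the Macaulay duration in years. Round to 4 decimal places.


Answer: Macaulay duration = 2.8939 years

Derivation:
Coupon per period c = face * coupon_rate / m = 14.500000
Periods per year m = 2; per-period yield y/m = 0.017000
Number of cashflows N = 6
Cashflows (t years, CF_t, discount factor 1/(1+y/m)^(m*t), PV):
  t = 0.5000: CF_t = 14.500000, DF = 0.983284, PV = 14.257620
  t = 1.0000: CF_t = 14.500000, DF = 0.966848, PV = 14.019292
  t = 1.5000: CF_t = 14.500000, DF = 0.950686, PV = 13.784948
  t = 2.0000: CF_t = 14.500000, DF = 0.934795, PV = 13.554521
  t = 2.5000: CF_t = 14.500000, DF = 0.919169, PV = 13.327946
  t = 3.0000: CF_t = 1014.500000, DF = 0.903804, PV = 916.909207
Price P = sum_t PV_t = 985.853537
Macaulay numerator sum_t t * PV_t:
  t * PV_t at t = 0.5000: 7.128810
  t * PV_t at t = 1.0000: 14.019292
  t * PV_t at t = 1.5000: 20.677423
  t * PV_t at t = 2.0000: 27.109043
  t * PV_t at t = 2.5000: 33.319866
  t * PV_t at t = 3.0000: 2750.727622
Macaulay duration D = (sum_t t * PV_t) / P = 2852.982056 / 985.853537 = 2.893921


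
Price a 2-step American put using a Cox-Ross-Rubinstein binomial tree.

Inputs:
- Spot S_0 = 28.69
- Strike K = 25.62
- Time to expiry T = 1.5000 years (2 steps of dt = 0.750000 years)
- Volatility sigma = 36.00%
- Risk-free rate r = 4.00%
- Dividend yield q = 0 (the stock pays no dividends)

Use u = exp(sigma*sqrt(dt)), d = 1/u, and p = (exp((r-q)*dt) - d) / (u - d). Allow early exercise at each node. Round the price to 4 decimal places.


Answer: Price = V(0,0) = 2.7016

Derivation:
dt = T/N = 0.750000
u = exp(sigma*sqrt(dt)) = 1.365839; d = 1/u = 0.732151
p = (exp((r-q)*dt) - d) / (u - d) = 0.470742
Discount per step: exp(-r*dt) = 0.970446
Stock lattice S(k, i) with i counting down-moves:
  k=0: S(0,0) = 28.6900
  k=1: S(1,0) = 39.1859; S(1,1) = 21.0054
  k=2: S(2,0) = 53.5217; S(2,1) = 28.6900; S(2,2) = 15.3791
Terminal payoffs V(N, i) = max(K - S_T, 0):
  V(2,0) = 0.000000; V(2,1) = 0.000000; V(2,2) = 10.240886
Backward induction: V(k, i) = exp(-r*dt) * [p * V(k+1, i) + (1-p) * V(k+1, i+1)]; then take max(V_cont, immediate exercise) for American.
  V(1,0) = exp(-r*dt) * [p*0.000000 + (1-p)*0.000000] = 0.000000; exercise = 0.000000; V(1,0) = max -> 0.000000
  V(1,1) = exp(-r*dt) * [p*0.000000 + (1-p)*10.240886] = 5.259883; exercise = 4.614601; V(1,1) = max -> 5.259883
  V(0,0) = exp(-r*dt) * [p*0.000000 + (1-p)*5.259883] = 2.701560; exercise = 0.000000; V(0,0) = max -> 2.701560


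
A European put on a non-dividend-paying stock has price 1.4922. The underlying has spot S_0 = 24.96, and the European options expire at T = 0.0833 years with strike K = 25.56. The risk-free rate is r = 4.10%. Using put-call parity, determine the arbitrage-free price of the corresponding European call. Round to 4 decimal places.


Answer: Call price = 0.9793

Derivation:
Put-call parity: C - P = S_0 * exp(-qT) - K * exp(-rT).
S_0 * exp(-qT) = 24.9600 * 1.00000000 = 24.96000000
K * exp(-rT) = 25.5600 * 0.99659053 = 25.47285383
C = P + S*exp(-qT) - K*exp(-rT)
C = 1.4922 + 24.96000000 - 25.47285383 = 0.9793


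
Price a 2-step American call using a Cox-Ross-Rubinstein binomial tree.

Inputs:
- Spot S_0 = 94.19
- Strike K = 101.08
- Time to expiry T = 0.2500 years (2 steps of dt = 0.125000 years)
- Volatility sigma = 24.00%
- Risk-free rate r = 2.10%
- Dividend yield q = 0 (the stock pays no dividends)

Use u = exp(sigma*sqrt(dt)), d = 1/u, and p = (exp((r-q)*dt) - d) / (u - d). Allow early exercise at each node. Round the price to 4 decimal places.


dt = T/N = 0.125000
u = exp(sigma*sqrt(dt)) = 1.088557; d = 1/u = 0.918647
p = (exp((r-q)*dt) - d) / (u - d) = 0.494269
Discount per step: exp(-r*dt) = 0.997378
Stock lattice S(k, i) with i counting down-moves:
  k=0: S(0,0) = 94.1900
  k=1: S(1,0) = 102.5312; S(1,1) = 86.5274
  k=2: S(2,0) = 111.6110; S(2,1) = 94.1900; S(2,2) = 79.4882
Terminal payoffs V(N, i) = max(S_T - K, 0):
  V(2,0) = 10.531004; V(2,1) = 0.000000; V(2,2) = 0.000000
Backward induction: V(k, i) = exp(-r*dt) * [p * V(k+1, i) + (1-p) * V(k+1, i+1)]; then take max(V_cont, immediate exercise) for American.
  V(1,0) = exp(-r*dt) * [p*10.531004 + (1-p)*0.000000] = 5.191506; exercise = 1.451168; V(1,0) = max -> 5.191506
  V(1,1) = exp(-r*dt) * [p*0.000000 + (1-p)*0.000000] = 0.000000; exercise = 0.000000; V(1,1) = max -> 0.000000
  V(0,0) = exp(-r*dt) * [p*5.191506 + (1-p)*0.000000] = 2.559274; exercise = 0.000000; V(0,0) = max -> 2.559274

Answer: Price = V(0,0) = 2.5593


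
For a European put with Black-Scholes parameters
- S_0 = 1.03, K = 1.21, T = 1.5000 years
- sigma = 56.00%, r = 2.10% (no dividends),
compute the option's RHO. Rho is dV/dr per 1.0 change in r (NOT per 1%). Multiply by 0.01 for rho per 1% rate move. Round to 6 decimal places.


d1 = 0.1540239772; d2 = -0.5318331508
phi(d1) = 0.3942381045; exp(-qT) = 1.0000000000; exp(-rT) = 0.9689909565
N(-d2) = 0.7025792198
Rho = -K*T*exp(-rT)*N(-d2) = -1.2100 * 1.5000 * 0.9689909565 * 0.7025792198 = -1.235639

Answer: Rho = -1.235639


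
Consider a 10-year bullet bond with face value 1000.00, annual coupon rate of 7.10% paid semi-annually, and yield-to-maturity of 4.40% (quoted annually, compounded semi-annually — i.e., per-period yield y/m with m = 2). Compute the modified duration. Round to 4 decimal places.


Answer: Modified duration = 7.4441

Derivation:
Coupon per period c = face * coupon_rate / m = 35.500000
Periods per year m = 2; per-period yield y/m = 0.022000
Number of cashflows N = 20
Cashflows (t years, CF_t, discount factor 1/(1+y/m)^(m*t), PV):
  t = 0.5000: CF_t = 35.500000, DF = 0.978474, PV = 34.735812
  t = 1.0000: CF_t = 35.500000, DF = 0.957411, PV = 33.988074
  t = 1.5000: CF_t = 35.500000, DF = 0.936801, PV = 33.256433
  t = 2.0000: CF_t = 35.500000, DF = 0.916635, PV = 32.540541
  t = 2.5000: CF_t = 35.500000, DF = 0.896903, PV = 31.840060
  t = 3.0000: CF_t = 35.500000, DF = 0.877596, PV = 31.154657
  t = 3.5000: CF_t = 35.500000, DF = 0.858704, PV = 30.484009
  t = 4.0000: CF_t = 35.500000, DF = 0.840220, PV = 29.827798
  t = 4.5000: CF_t = 35.500000, DF = 0.822133, PV = 29.185712
  t = 5.0000: CF_t = 35.500000, DF = 0.804435, PV = 28.557448
  t = 5.5000: CF_t = 35.500000, DF = 0.787119, PV = 27.942708
  t = 6.0000: CF_t = 35.500000, DF = 0.770175, PV = 27.341202
  t = 6.5000: CF_t = 35.500000, DF = 0.753596, PV = 26.752644
  t = 7.0000: CF_t = 35.500000, DF = 0.737373, PV = 26.176755
  t = 7.5000: CF_t = 35.500000, DF = 0.721500, PV = 25.613263
  t = 8.0000: CF_t = 35.500000, DF = 0.705969, PV = 25.061902
  t = 8.5000: CF_t = 35.500000, DF = 0.690772, PV = 24.522409
  t = 9.0000: CF_t = 35.500000, DF = 0.675902, PV = 23.994529
  t = 9.5000: CF_t = 35.500000, DF = 0.661352, PV = 23.478013
  t = 10.0000: CF_t = 1035.500000, DF = 0.647116, PV = 670.088535
Price P = sum_t PV_t = 1216.542504
First compute Macaulay numerator sum_t t * PV_t:
  t * PV_t at t = 0.5000: 17.367906
  t * PV_t at t = 1.0000: 33.988074
  t * PV_t at t = 1.5000: 49.884649
  t * PV_t at t = 2.0000: 65.081082
  t * PV_t at t = 2.5000: 79.600149
  t * PV_t at t = 3.0000: 93.463972
  t * PV_t at t = 3.5000: 106.694032
  t * PV_t at t = 4.0000: 119.311190
  t * PV_t at t = 4.5000: 131.335703
  t * PV_t at t = 5.0000: 142.787240
  t * PV_t at t = 5.5000: 153.684896
  t * PV_t at t = 6.0000: 164.047212
  t * PV_t at t = 6.5000: 173.892185
  t * PV_t at t = 7.0000: 183.237287
  t * PV_t at t = 7.5000: 192.099476
  t * PV_t at t = 8.0000: 200.495213
  t * PV_t at t = 8.5000: 208.440473
  t * PV_t at t = 9.0000: 215.950761
  t * PV_t at t = 9.5000: 223.041120
  t * PV_t at t = 10.0000: 6700.885348
Macaulay duration D = 9255.287970 / 1216.542504 = 7.607862
Modified duration = D / (1 + y/m) = 7.607862 / (1 + 0.022000) = 7.444092


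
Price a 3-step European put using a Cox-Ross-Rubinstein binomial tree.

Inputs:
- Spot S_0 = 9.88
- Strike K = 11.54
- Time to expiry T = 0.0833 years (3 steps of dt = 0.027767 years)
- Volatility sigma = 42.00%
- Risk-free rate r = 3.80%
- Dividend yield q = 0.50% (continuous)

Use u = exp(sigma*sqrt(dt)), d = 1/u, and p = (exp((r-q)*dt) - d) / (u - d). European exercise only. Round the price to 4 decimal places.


dt = T/N = 0.027767
u = exp(sigma*sqrt(dt)) = 1.072493; d = 1/u = 0.932407
p = (exp((r-q)*dt) - d) / (u - d) = 0.489055
Discount per step: exp(-r*dt) = 0.998945
Stock lattice S(k, i) with i counting down-moves:
  k=0: S(0,0) = 9.8800
  k=1: S(1,0) = 10.5962; S(1,1) = 9.2122
  k=2: S(2,0) = 11.3644; S(2,1) = 9.8800; S(2,2) = 8.5895
  k=3: S(3,0) = 12.1882; S(3,1) = 10.5962; S(3,2) = 9.2122; S(3,3) = 8.0089
Terminal payoffs V(N, i) = max(K - S_T, 0):
  V(3,0) = 0.000000; V(3,1) = 0.943768; V(3,2) = 2.327820; V(3,3) = 3.531091
Backward induction: V(k, i) = exp(-r*dt) * [p * V(k+1, i) + (1-p) * V(k+1, i+1)].
  V(2,0) = exp(-r*dt) * [p*0.000000 + (1-p)*0.943768] = 0.481705
  V(2,1) = exp(-r*dt) * [p*0.943768 + (1-p)*2.327820] = 1.649202
  V(2,2) = exp(-r*dt) * [p*2.327820 + (1-p)*3.531091] = 2.939523
  V(1,0) = exp(-r*dt) * [p*0.481705 + (1-p)*1.649202] = 1.077095
  V(1,1) = exp(-r*dt) * [p*1.649202 + (1-p)*2.939523] = 2.306051
  V(0,0) = exp(-r*dt) * [p*1.077095 + (1-p)*2.306051] = 1.703226

Answer: Price = V(0,0) = 1.7032


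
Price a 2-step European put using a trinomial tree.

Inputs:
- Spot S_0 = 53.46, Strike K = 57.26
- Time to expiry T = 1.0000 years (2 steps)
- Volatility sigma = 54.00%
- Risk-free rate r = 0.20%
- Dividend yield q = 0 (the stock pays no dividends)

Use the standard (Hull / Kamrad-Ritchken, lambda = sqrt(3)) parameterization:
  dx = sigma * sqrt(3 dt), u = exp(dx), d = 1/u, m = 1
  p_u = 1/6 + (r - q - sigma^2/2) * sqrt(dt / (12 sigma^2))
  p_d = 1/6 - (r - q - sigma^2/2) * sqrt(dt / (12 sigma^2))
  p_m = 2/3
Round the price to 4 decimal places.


dt = T/N = 0.500000; dx = sigma*sqrt(3*dt) = 0.661362
u = exp(dx) = 1.937430; d = 1/u = 0.516148
p_u = 0.112309, p_m = 0.666667, p_d = 0.221024
Discount per step: exp(-r*dt) = 0.999000
Stock lattice S(k, j) with j the centered position index:
  k=0: S(0,+0) = 53.4600
  k=1: S(1,-1) = 27.5933; S(1,+0) = 53.4600; S(1,+1) = 103.5750
  k=2: S(2,-2) = 14.2422; S(2,-1) = 27.5933; S(2,+0) = 53.4600; S(2,+1) = 103.5750; S(2,+2) = 200.6693
Terminal payoffs V(N, j) = max(K - S_T, 0):
  V(2,-2) = 43.017802; V(2,-1) = 29.666742; V(2,+0) = 3.800000; V(2,+1) = 0.000000; V(2,+2) = 0.000000
Backward induction: V(k, j) = exp(-r*dt) * [p_u * V(k+1, j+1) + p_m * V(k+1, j) + p_d * V(k+1, j-1)]
  V(1,-1) = exp(-r*dt) * [p_u*3.800000 + p_m*29.666742 + p_d*43.017802] = 29.682879
  V(1,+0) = exp(-r*dt) * [p_u*0.000000 + p_m*3.800000 + p_d*29.666742] = 9.081314
  V(1,+1) = exp(-r*dt) * [p_u*0.000000 + p_m*0.000000 + p_d*3.800000] = 0.839052
  V(0,+0) = exp(-r*dt) * [p_u*0.839052 + p_m*9.081314 + p_d*29.682879] = 12.696374

Answer: Price = V(0,0) = 12.6964


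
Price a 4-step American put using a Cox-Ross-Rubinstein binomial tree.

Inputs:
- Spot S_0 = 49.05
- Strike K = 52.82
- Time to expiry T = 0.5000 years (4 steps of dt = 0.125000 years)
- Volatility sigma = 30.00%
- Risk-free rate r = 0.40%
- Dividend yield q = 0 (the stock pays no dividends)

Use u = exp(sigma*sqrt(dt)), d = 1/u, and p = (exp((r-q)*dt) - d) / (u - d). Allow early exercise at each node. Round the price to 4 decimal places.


Answer: Price = V(0,0) = 6.5828

Derivation:
dt = T/N = 0.125000
u = exp(sigma*sqrt(dt)) = 1.111895; d = 1/u = 0.899365
p = (exp((r-q)*dt) - d) / (u - d) = 0.475862
Discount per step: exp(-r*dt) = 0.999500
Stock lattice S(k, i) with i counting down-moves:
  k=0: S(0,0) = 49.0500
  k=1: S(1,0) = 54.5385; S(1,1) = 44.1139
  k=2: S(2,0) = 60.6411; S(2,1) = 49.0500; S(2,2) = 39.6745
  k=3: S(3,0) = 67.4265; S(3,1) = 54.5385; S(3,2) = 44.1139; S(3,3) = 35.6818
  k=4: S(4,0) = 74.9712; S(4,1) = 60.6411; S(4,2) = 49.0500; S(4,3) = 39.6745; S(4,4) = 32.0910
Terminal payoffs V(N, i) = max(K - S_T, 0):
  V(4,0) = 0.000000; V(4,1) = 0.000000; V(4,2) = 3.770000; V(4,3) = 13.145520; V(4,4) = 20.728984
Backward induction: V(k, i) = exp(-r*dt) * [p * V(k+1, i) + (1-p) * V(k+1, i+1)]; then take max(V_cont, immediate exercise) for American.
  V(3,0) = exp(-r*dt) * [p*0.000000 + (1-p)*0.000000] = 0.000000; exercise = 0.000000; V(3,0) = max -> 0.000000
  V(3,1) = exp(-r*dt) * [p*0.000000 + (1-p)*3.770000] = 1.975014; exercise = 0.000000; V(3,1) = max -> 1.975014
  V(3,2) = exp(-r*dt) * [p*3.770000 + (1-p)*13.145520] = 8.679730; exercise = 8.706133; V(3,2) = max -> 8.706133
  V(3,3) = exp(-r*dt) * [p*13.145520 + (1-p)*20.728984] = 17.111747; exercise = 17.138151; V(3,3) = max -> 17.138151
  V(2,0) = exp(-r*dt) * [p*0.000000 + (1-p)*1.975014] = 1.034664; exercise = 0.000000; V(2,0) = max -> 1.034664
  V(2,1) = exp(-r*dt) * [p*1.975014 + (1-p)*8.706133] = 5.500302; exercise = 3.770000; V(2,1) = max -> 5.500302
  V(2,2) = exp(-r*dt) * [p*8.706133 + (1-p)*17.138151] = 13.119117; exercise = 13.145520; V(2,2) = max -> 13.145520
  V(1,0) = exp(-r*dt) * [p*1.034664 + (1-p)*5.500302] = 3.373589; exercise = 0.000000; V(1,0) = max -> 3.373589
  V(1,1) = exp(-r*dt) * [p*5.500302 + (1-p)*13.145520] = 9.502703; exercise = 8.706133; V(1,1) = max -> 9.502703
  V(0,0) = exp(-r*dt) * [p*3.373589 + (1-p)*9.502703] = 6.582801; exercise = 3.770000; V(0,0) = max -> 6.582801


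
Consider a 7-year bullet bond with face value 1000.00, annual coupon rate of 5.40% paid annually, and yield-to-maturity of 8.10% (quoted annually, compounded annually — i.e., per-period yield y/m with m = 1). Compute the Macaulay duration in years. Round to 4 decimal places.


Answer: Macaulay duration = 5.9215 years

Derivation:
Coupon per period c = face * coupon_rate / m = 54.000000
Periods per year m = 1; per-period yield y/m = 0.081000
Number of cashflows N = 7
Cashflows (t years, CF_t, discount factor 1/(1+y/m)^(m*t), PV):
  t = 1.0000: CF_t = 54.000000, DF = 0.925069, PV = 49.953747
  t = 2.0000: CF_t = 54.000000, DF = 0.855753, PV = 46.210681
  t = 3.0000: CF_t = 54.000000, DF = 0.791631, PV = 42.748086
  t = 4.0000: CF_t = 54.000000, DF = 0.732314, PV = 39.544946
  t = 5.0000: CF_t = 54.000000, DF = 0.677441, PV = 36.581818
  t = 6.0000: CF_t = 54.000000, DF = 0.626680, PV = 33.840720
  t = 7.0000: CF_t = 1054.000000, DF = 0.579722, PV = 611.027495
Price P = sum_t PV_t = 859.907494
Macaulay numerator sum_t t * PV_t:
  t * PV_t at t = 1.0000: 49.953747
  t * PV_t at t = 2.0000: 92.421363
  t * PV_t at t = 3.0000: 128.244259
  t * PV_t at t = 4.0000: 158.179783
  t * PV_t at t = 5.0000: 182.909092
  t * PV_t at t = 6.0000: 203.044321
  t * PV_t at t = 7.0000: 4277.192466
Macaulay duration D = (sum_t t * PV_t) / P = 5091.945031 / 859.907494 = 5.921503


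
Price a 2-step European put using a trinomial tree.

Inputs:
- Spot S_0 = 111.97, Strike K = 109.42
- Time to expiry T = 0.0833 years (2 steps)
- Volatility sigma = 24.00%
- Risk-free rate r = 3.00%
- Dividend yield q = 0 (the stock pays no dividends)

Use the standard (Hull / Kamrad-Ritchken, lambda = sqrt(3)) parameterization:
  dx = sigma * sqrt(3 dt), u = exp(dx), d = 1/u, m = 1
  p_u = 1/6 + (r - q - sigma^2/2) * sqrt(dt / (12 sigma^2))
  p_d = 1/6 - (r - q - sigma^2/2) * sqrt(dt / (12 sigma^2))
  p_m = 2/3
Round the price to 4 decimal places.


dt = T/N = 0.041650; dx = sigma*sqrt(3*dt) = 0.084836
u = exp(dx) = 1.088538; d = 1/u = 0.918663
p_u = 0.166961, p_m = 0.666667, p_d = 0.166372
Discount per step: exp(-r*dt) = 0.998751
Stock lattice S(k, j) with j the centered position index:
  k=0: S(0,+0) = 111.9700
  k=1: S(1,-1) = 102.8627; S(1,+0) = 111.9700; S(1,+1) = 121.8836
  k=2: S(2,-2) = 94.4962; S(2,-1) = 102.8627; S(2,+0) = 111.9700; S(2,+1) = 121.8836; S(2,+2) = 132.6750
Terminal payoffs V(N, j) = max(K - S_T, 0):
  V(2,-2) = 14.923831; V(2,-1) = 6.557295; V(2,+0) = 0.000000; V(2,+1) = 0.000000; V(2,+2) = 0.000000
Backward induction: V(k, j) = exp(-r*dt) * [p_u * V(k+1, j+1) + p_m * V(k+1, j) + p_d * V(k+1, j-1)]
  V(1,-1) = exp(-r*dt) * [p_u*0.000000 + p_m*6.557295 + p_d*14.923831] = 6.845880
  V(1,+0) = exp(-r*dt) * [p_u*0.000000 + p_m*0.000000 + p_d*6.557295] = 1.089589
  V(1,+1) = exp(-r*dt) * [p_u*0.000000 + p_m*0.000000 + p_d*0.000000] = 0.000000
  V(0,+0) = exp(-r*dt) * [p_u*0.000000 + p_m*1.089589 + p_d*6.845880] = 1.863027

Answer: Price = V(0,0) = 1.8630


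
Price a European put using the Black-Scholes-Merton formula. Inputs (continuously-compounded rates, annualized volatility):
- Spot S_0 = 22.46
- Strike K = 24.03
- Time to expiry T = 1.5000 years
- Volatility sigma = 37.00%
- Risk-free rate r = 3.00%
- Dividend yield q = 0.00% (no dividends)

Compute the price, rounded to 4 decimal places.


Answer: Price = 4.3331

Derivation:
d1 = (ln(S/K) + (r - q + 0.5*sigma^2) * T) / (sigma * sqrt(T)) = 0.17677791
d2 = d1 - sigma * sqrt(T) = -0.27637769
exp(-rT) = 0.95599748; exp(-qT) = 1.00000000
P = K * exp(-rT) * N(-d2) - S_0 * exp(-qT) * N(-d1)
N(-d1) = 0.42984142; N(-d2) = 0.60887101
P = 24.0300 * 0.95599748 * 0.60887101 - 22.4600 * 1.00000000 * 0.42984142 = 4.3331


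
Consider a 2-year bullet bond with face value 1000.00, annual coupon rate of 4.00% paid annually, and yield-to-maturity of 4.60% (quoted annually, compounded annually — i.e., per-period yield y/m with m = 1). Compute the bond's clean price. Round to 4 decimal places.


Answer: Price = 988.7800

Derivation:
Coupon per period c = face * coupon_rate / m = 40.000000
Periods per year m = 1; per-period yield y/m = 0.046000
Number of cashflows N = 2
Cashflows (t years, CF_t, discount factor 1/(1+y/m)^(m*t), PV):
  t = 1.0000: CF_t = 40.000000, DF = 0.956023, PV = 38.240918
  t = 2.0000: CF_t = 1040.000000, DF = 0.913980, PV = 950.539065
Price P = sum_t PV_t = 988.779983


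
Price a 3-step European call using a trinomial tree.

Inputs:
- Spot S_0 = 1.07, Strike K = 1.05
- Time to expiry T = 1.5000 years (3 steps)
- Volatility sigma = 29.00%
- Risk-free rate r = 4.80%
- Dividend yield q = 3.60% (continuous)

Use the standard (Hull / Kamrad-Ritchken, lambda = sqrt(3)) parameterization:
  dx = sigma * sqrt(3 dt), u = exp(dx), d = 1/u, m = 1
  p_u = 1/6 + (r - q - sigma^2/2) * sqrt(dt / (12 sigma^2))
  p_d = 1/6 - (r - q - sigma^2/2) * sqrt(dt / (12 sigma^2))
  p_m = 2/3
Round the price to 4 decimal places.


dt = T/N = 0.500000; dx = sigma*sqrt(3*dt) = 0.355176
u = exp(dx) = 1.426432; d = 1/u = 0.701050
p_u = 0.145515, p_m = 0.666667, p_d = 0.187818
Discount per step: exp(-r*dt) = 0.976286
Stock lattice S(k, j) with j the centered position index:
  k=0: S(0,+0) = 1.0700
  k=1: S(1,-1) = 0.7501; S(1,+0) = 1.0700; S(1,+1) = 1.5263
  k=2: S(2,-2) = 0.5259; S(2,-1) = 0.7501; S(2,+0) = 1.0700; S(2,+1) = 1.5263; S(2,+2) = 2.1771
  k=3: S(3,-3) = 0.3687; S(3,-2) = 0.5259; S(3,-1) = 0.7501; S(3,+0) = 1.0700; S(3,+1) = 1.5263; S(3,+2) = 2.1771; S(3,+3) = 3.1055
Terminal payoffs V(N, j) = max(S_T - K, 0):
  V(3,-3) = 0.000000; V(3,-2) = 0.000000; V(3,-1) = 0.000000; V(3,+0) = 0.020000; V(3,+1) = 0.476282; V(3,+2) = 1.127137; V(3,+3) = 2.055537
Backward induction: V(k, j) = exp(-r*dt) * [p_u * V(k+1, j+1) + p_m * V(k+1, j) + p_d * V(k+1, j-1)]
  V(2,-2) = exp(-r*dt) * [p_u*0.000000 + p_m*0.000000 + p_d*0.000000] = 0.000000
  V(2,-1) = exp(-r*dt) * [p_u*0.020000 + p_m*0.000000 + p_d*0.000000] = 0.002841
  V(2,+0) = exp(-r*dt) * [p_u*0.476282 + p_m*0.020000 + p_d*0.000000] = 0.080680
  V(2,+1) = exp(-r*dt) * [p_u*1.127137 + p_m*0.476282 + p_d*0.020000] = 0.473785
  V(2,+2) = exp(-r*dt) * [p_u*2.055537 + p_m*1.127137 + p_d*0.476282] = 1.112957
  V(1,-1) = exp(-r*dt) * [p_u*0.080680 + p_m*0.002841 + p_d*0.000000] = 0.013311
  V(1,+0) = exp(-r*dt) * [p_u*0.473785 + p_m*0.080680 + p_d*0.002841] = 0.120340
  V(1,+1) = exp(-r*dt) * [p_u*1.112957 + p_m*0.473785 + p_d*0.080680] = 0.481272
  V(0,+0) = exp(-r*dt) * [p_u*0.481272 + p_m*0.120340 + p_d*0.013311] = 0.149136

Answer: Price = V(0,0) = 0.1491


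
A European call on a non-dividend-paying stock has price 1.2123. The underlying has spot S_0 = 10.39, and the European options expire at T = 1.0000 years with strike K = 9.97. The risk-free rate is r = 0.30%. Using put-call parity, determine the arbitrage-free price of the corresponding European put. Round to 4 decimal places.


Answer: Put price = 0.7624

Derivation:
Put-call parity: C - P = S_0 * exp(-qT) - K * exp(-rT).
S_0 * exp(-qT) = 10.3900 * 1.00000000 = 10.39000000
K * exp(-rT) = 9.9700 * 0.99700450 = 9.94013482
P = C - S*exp(-qT) + K*exp(-rT)
P = 1.2123 - 10.39000000 + 9.94013482 = 0.7624


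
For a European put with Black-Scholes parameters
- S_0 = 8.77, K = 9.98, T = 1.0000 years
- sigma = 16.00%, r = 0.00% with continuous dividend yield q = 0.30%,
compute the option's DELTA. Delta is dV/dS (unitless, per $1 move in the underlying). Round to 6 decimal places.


d1 = -0.7465392746; d2 = -0.9065392746
phi(d1) = 0.3019182549; exp(-qT) = 0.9970044955; exp(-rT) = 1.0000000000
N(-d1) = 0.7723291421
Delta = -exp(-qT) * N(-d1) = -0.9970044955 * 0.7723291421 = -0.770016

Answer: Delta = -0.770016


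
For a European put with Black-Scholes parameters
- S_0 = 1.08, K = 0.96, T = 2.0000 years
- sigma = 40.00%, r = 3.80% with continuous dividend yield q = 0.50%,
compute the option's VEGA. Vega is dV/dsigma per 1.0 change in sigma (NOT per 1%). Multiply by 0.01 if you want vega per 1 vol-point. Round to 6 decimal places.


Answer: Vega = 0.501541

Derivation:
d1 = 0.6077282894; d2 = 0.0420428645
phi(d1) = 0.3316731211; exp(-qT) = 0.9900498337; exp(-rT) = 0.9268162066
Vega = S * exp(-qT) * phi(d1) * sqrt(T) = 1.0800 * 0.9900498337 * 0.3316731211 * 1.4142135624 = 0.501541


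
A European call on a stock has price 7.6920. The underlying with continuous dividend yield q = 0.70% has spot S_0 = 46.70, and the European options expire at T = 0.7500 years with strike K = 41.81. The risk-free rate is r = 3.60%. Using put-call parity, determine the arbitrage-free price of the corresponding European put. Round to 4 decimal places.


Answer: Put price = 1.9328

Derivation:
Put-call parity: C - P = S_0 * exp(-qT) - K * exp(-rT).
S_0 * exp(-qT) = 46.7000 * 0.99476376 = 46.45546746
K * exp(-rT) = 41.8100 * 0.97336124 = 40.69623351
P = C - S*exp(-qT) + K*exp(-rT)
P = 7.6920 - 46.45546746 + 40.69623351 = 1.9328


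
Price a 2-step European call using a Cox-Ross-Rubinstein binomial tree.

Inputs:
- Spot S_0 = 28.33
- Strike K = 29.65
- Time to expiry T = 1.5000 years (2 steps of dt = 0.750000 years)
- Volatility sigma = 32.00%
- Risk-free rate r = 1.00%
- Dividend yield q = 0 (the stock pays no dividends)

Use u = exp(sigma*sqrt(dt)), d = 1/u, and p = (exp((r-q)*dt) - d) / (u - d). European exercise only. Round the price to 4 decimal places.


Answer: Price = V(0,0) = 3.8283

Derivation:
dt = T/N = 0.750000
u = exp(sigma*sqrt(dt)) = 1.319335; d = 1/u = 0.757957
p = (exp((r-q)*dt) - d) / (u - d) = 0.444568
Discount per step: exp(-r*dt) = 0.992528
Stock lattice S(k, i) with i counting down-moves:
  k=0: S(0,0) = 28.3300
  k=1: S(1,0) = 37.3768; S(1,1) = 21.4729
  k=2: S(2,0) = 49.3125; S(2,1) = 28.3300; S(2,2) = 16.2756
Terminal payoffs V(N, i) = max(S_T - K, 0):
  V(2,0) = 19.662499; V(2,1) = 0.000000; V(2,2) = 0.000000
Backward induction: V(k, i) = exp(-r*dt) * [p * V(k+1, i) + (1-p) * V(k+1, i+1)].
  V(1,0) = exp(-r*dt) * [p*19.662499 + (1-p)*0.000000] = 8.676007
  V(1,1) = exp(-r*dt) * [p*0.000000 + (1-p)*0.000000] = 0.000000
  V(0,0) = exp(-r*dt) * [p*8.676007 + (1-p)*0.000000] = 3.828257


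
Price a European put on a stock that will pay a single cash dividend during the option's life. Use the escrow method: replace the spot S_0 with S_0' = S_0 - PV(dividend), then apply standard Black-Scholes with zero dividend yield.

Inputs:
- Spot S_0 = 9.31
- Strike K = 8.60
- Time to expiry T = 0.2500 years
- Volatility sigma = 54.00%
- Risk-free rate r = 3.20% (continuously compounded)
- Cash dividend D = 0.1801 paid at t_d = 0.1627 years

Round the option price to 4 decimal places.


Answer: Price = 0.6783

Derivation:
PV(D) = D * exp(-r * t_d) = 0.1801 * 0.99480713 = 0.17916476
S_0' = S_0 - PV(D) = 9.3100 - 0.17916476 = 9.13083524
d1 = (ln(S_0'/K) + (r + sigma^2/2)*T) / (sigma*sqrt(T)) = 0.38646285
d2 = d1 - sigma*sqrt(T) = 0.11646285
exp(-rT) = 0.99203191
N(-d1) = 0.34957696; N(-d2) = 0.45364286
P = K * exp(-rT) * N(-d2) - S_0' * N(-d1) = 8.6000 * 0.99203191 * 0.45364286 - 9.13083524 * 0.34957696 = 0.6783


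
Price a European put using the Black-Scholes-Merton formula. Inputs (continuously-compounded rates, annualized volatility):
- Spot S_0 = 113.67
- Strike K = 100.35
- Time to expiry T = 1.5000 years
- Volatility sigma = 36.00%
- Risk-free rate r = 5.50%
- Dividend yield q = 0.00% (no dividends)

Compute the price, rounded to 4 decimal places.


Answer: Price = 9.2532

Derivation:
d1 = (ln(S/K) + (r - q + 0.5*sigma^2) * T) / (sigma * sqrt(T)) = 0.69024679
d2 = d1 - sigma * sqrt(T) = 0.24933864
exp(-rT) = 0.92081144; exp(-qT) = 1.00000000
P = K * exp(-rT) * N(-d2) - S_0 * exp(-qT) * N(-d1)
N(-d1) = 0.24501950; N(-d2) = 0.40154942
P = 100.3500 * 0.92081144 * 0.40154942 - 113.6700 * 1.00000000 * 0.24501950 = 9.2532


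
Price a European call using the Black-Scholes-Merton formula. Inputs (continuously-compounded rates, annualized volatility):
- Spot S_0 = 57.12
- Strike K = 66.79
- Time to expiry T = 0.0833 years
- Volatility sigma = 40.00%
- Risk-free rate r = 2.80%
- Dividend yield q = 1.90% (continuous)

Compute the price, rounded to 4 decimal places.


Answer: Price = 0.2918

Derivation:
d1 = (ln(S/K) + (r - q + 0.5*sigma^2) * T) / (sigma * sqrt(T)) = -1.29050911
d2 = d1 - sigma * sqrt(T) = -1.40595607
exp(-rT) = 0.99767032; exp(-qT) = 0.99841855
C = S_0 * exp(-qT) * N(d1) - K * exp(-rT) * N(d2)
N(d1) = 0.09843697; N(d2) = 0.07986858
C = 57.1200 * 0.99841855 * 0.09843697 - 66.7900 * 0.99767032 * 0.07986858 = 0.2918


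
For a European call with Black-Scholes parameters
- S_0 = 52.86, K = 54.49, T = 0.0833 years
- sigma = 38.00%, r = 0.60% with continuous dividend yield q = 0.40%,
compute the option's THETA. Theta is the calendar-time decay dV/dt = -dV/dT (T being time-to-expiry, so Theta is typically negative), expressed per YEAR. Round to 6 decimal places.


d1 = -0.2205563302; d2 = -0.3302309398
phi(d1) = 0.3893560413; exp(-qT) = 0.9996668555; exp(-rT) = 0.9995003249
Theta = -S*exp(-qT)*phi(d1)*sigma/(2*sqrt(T)) - r*K*exp(-rT)*N(d2) + q*S*exp(-qT)*N(d1)
N(d1) = 0.4127189535; N(d2) = 0.3706127352; sqrt(T) = 0.2886173938
Term 1 = -52.8600 * 0.9996668555 * 0.3893560413 * 0.3800 / (2 * 0.2886173938) = -13.5444217897
Term 2 = -0.0060 * 54.4900 * 0.9995003249 * 0.3706127352 = -0.1211075829
Term 3 = 0.0040 * 52.8600 * 0.9996668555 * 0.4127189535 = 0.0872362236
Theta = -13.5444217897 + (-0.1211075829) + (0.0872362236) = -13.578293

Answer: Theta = -13.578293


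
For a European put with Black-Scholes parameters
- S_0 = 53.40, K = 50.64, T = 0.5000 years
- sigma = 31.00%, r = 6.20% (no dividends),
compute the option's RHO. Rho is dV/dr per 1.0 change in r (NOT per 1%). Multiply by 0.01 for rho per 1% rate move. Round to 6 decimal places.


d1 = 0.4931224379; d2 = 0.2739193357
phi(d1) = 0.3532697313; exp(-qT) = 1.0000000000; exp(-rT) = 0.9694755731
N(-d2) = 0.3920733060
Rho = -K*T*exp(-rT)*N(-d2) = -50.6400 * 0.5000 * 0.9694755731 * 0.3920733060 = -9.624271

Answer: Rho = -9.624271


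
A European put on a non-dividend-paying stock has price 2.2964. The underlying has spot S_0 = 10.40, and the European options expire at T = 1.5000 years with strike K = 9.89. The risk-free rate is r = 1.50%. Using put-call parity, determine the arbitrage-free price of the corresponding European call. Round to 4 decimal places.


Put-call parity: C - P = S_0 * exp(-qT) - K * exp(-rT).
S_0 * exp(-qT) = 10.4000 * 1.00000000 = 10.40000000
K * exp(-rT) = 9.8900 * 0.97775124 = 9.66995974
C = P + S*exp(-qT) - K*exp(-rT)
C = 2.2964 + 10.40000000 - 9.66995974 = 3.0264

Answer: Call price = 3.0264


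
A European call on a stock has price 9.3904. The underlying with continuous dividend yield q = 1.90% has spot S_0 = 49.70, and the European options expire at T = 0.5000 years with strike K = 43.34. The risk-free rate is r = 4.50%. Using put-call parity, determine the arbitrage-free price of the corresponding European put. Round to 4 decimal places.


Answer: Put price = 2.5361

Derivation:
Put-call parity: C - P = S_0 * exp(-qT) - K * exp(-rT).
S_0 * exp(-qT) = 49.7000 * 0.99054498 = 49.23008563
K * exp(-rT) = 43.3400 * 0.97775124 = 42.37573862
P = C - S*exp(-qT) + K*exp(-rT)
P = 9.3904 - 49.23008563 + 42.37573862 = 2.5361


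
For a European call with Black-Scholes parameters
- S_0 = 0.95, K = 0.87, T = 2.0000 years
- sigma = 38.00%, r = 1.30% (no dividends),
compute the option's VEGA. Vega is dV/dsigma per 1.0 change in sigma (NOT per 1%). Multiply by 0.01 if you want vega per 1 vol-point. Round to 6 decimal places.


d1 = 0.4807745037; d2 = -0.0566266500
phi(d1) = 0.3554002731; exp(-qT) = 1.0000000000; exp(-rT) = 0.9743350896
Vega = S * exp(-qT) * phi(d1) * sqrt(T) = 0.9500 * 1.0000000000 * 0.3554002731 * 1.4142135624 = 0.477481

Answer: Vega = 0.477481


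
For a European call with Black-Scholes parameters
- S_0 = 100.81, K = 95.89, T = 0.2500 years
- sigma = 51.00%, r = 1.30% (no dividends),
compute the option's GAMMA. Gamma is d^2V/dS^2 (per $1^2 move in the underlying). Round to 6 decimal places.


d1 = 0.3364641408; d2 = 0.0814641408
phi(d1) = 0.3769877474; exp(-qT) = 1.0000000000; exp(-rT) = 0.9967552755
Gamma = exp(-qT) * phi(d1) / (S * sigma * sqrt(T)) = 1.0000000000 * 0.3769877474 / (100.8100 * 0.5100 * 0.5000000000) = 0.014665

Answer: Gamma = 0.014665


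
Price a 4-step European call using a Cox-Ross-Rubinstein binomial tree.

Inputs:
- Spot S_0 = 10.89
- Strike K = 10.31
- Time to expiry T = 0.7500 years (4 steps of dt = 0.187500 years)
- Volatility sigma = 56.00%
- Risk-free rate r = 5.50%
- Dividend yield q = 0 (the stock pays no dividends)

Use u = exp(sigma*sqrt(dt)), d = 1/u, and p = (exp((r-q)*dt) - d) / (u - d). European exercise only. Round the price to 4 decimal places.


Answer: Price = V(0,0) = 2.4973

Derivation:
dt = T/N = 0.187500
u = exp(sigma*sqrt(dt)) = 1.274415; d = 1/u = 0.784674
p = (exp((r-q)*dt) - d) / (u - d) = 0.460840
Discount per step: exp(-r*dt) = 0.989740
Stock lattice S(k, i) with i counting down-moves:
  k=0: S(0,0) = 10.8900
  k=1: S(1,0) = 13.8784; S(1,1) = 8.5451
  k=2: S(2,0) = 17.6868; S(2,1) = 10.8900; S(2,2) = 6.7051
  k=3: S(3,0) = 22.5403; S(3,1) = 13.8784; S(3,2) = 8.5451; S(3,3) = 5.2613
  k=4: S(4,0) = 28.7257; S(4,1) = 17.6868; S(4,2) = 10.8900; S(4,3) = 6.7051; S(4,4) = 4.1284
Terminal payoffs V(N, i) = max(S_T - K, 0):
  V(4,0) = 18.415734; V(4,1) = 7.376810; V(4,2) = 0.580000; V(4,3) = 0.000000; V(4,4) = 0.000000
Backward induction: V(k, i) = exp(-r*dt) * [p * V(k+1, i) + (1-p) * V(k+1, i+1)].
  V(3,0) = exp(-r*dt) * [p*18.415734 + (1-p)*7.376810] = 12.336108
  V(3,1) = exp(-r*dt) * [p*7.376810 + (1-p)*0.580000] = 3.674153
  V(3,2) = exp(-r*dt) * [p*0.580000 + (1-p)*0.000000] = 0.264545
  V(3,3) = exp(-r*dt) * [p*0.000000 + (1-p)*0.000000] = 0.000000
  V(2,0) = exp(-r*dt) * [p*12.336108 + (1-p)*3.674153] = 7.587276
  V(2,1) = exp(-r*dt) * [p*3.674153 + (1-p)*0.264545] = 1.816992
  V(2,2) = exp(-r*dt) * [p*0.264545 + (1-p)*0.000000] = 0.120662
  V(1,0) = exp(-r*dt) * [p*7.587276 + (1-p)*1.816992] = 4.430244
  V(1,1) = exp(-r*dt) * [p*1.816992 + (1-p)*0.120662] = 0.893140
  V(0,0) = exp(-r*dt) * [p*4.430244 + (1-p)*0.893140] = 2.497291
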